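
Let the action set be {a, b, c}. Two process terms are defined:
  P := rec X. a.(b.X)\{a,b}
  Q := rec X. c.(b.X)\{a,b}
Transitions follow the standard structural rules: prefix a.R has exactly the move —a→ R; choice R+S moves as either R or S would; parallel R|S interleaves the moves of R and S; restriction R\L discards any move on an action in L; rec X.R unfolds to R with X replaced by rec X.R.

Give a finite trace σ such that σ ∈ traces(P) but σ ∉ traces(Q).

P's transition system — 2 states:
  m0 = rec X. a.(b.X)\{a,b} | =a=> m1
  m1 = (b.(rec X. a.(b.X)\{a,b}))\{a,b} | (no moves)
Q's transition system — 2 states:
  n0 = rec X. c.(b.X)\{a,b} | =c=> n1
  n1 = (b.(rec X. c.(b.X)\{a,b}))\{a,b} | (no moves)
Run σ = ⟨a⟩ on P: start {m0}
  step 1 (a): {m1}
  — P admits the full trace.
Run σ = ⟨a⟩ on Q: start {n0}
  step 1 (a): ∅  — Q cannot continue

a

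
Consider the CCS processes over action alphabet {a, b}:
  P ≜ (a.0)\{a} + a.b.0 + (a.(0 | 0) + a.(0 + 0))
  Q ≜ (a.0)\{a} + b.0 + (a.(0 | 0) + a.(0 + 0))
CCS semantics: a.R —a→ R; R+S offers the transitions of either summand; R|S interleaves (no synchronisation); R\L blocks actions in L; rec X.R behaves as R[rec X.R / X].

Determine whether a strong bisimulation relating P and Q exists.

Reachable graph of P (5 states):
  p0 = (a.0)\{a} + a.b.0 + (a.(0 | 0) + a.(0 + 0)) → =a=> p1, =a=> p2, =a=> p3
  p1 = 0 + 0 → deadlocked
  p2 = 0 | 0 → deadlocked
  p3 = b.0 → =b=> p4
  p4 = 0 → deadlocked
Reachable graph of Q (4 states):
  q0 = (a.0)\{a} + b.0 + (a.(0 | 0) + a.(0 + 0)) → =a=> q1, =a=> q2, =b=> q3
  q1 = 0 + 0 → deadlocked
  q2 = 0 | 0 → deadlocked
  q3 = 0 → deadlocked
Coarsest stable partition (strong bisimilarity classes):
  B0 = {p0}
  B1 = {p1, p2, p4, q1, q2, q3}
  B2 = {p3}
  B3 = {q0}
p0 ∈ B0, q0 ∈ B3 → different blocks

not bisimilar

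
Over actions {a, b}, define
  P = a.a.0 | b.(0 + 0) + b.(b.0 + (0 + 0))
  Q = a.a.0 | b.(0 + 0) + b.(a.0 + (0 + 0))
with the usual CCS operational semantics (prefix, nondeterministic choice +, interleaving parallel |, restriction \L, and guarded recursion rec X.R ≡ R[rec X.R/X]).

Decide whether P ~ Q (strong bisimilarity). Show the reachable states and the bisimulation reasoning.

P's transition system — 8 states:
  u0 = a.a.0 | b.(0 + 0) + b.(b.0 + (0 + 0)) :: ··a··> u1, ··b··> u2, ··b··> u3
  u1 = a.0 | b.(0 + 0) :: ··a··> u4, ··b··> u5
  u2 = a.a.0 | (0 + 0) :: ··a··> u5
  u3 = b.0 + (0 + 0) :: ··b··> u6
  u4 = 0 | b.(0 + 0) :: ··b··> u7
  u5 = a.0 | (0 + 0) :: ··a··> u7
  u6 = 0 :: ∅
  u7 = 0 | (0 + 0) :: ∅
Q's transition system — 8 states:
  v0 = a.a.0 | b.(0 + 0) + b.(a.0 + (0 + 0)) :: ··a··> v1, ··b··> v2, ··b··> v3
  v1 = a.0 | b.(0 + 0) :: ··a··> v4, ··b··> v5
  v2 = a.0 + (0 + 0) :: ··a··> v6
  v3 = a.a.0 | (0 + 0) :: ··a··> v5
  v4 = 0 | b.(0 + 0) :: ··b··> v7
  v5 = a.0 | (0 + 0) :: ··a··> v7
  v6 = 0 :: ∅
  v7 = 0 | (0 + 0) :: ∅
Bisimilarity quotient blocks:
  B0 = {u0}
  B1 = {u3, u4, v4}
  B2 = {u6, u7, v6, v7}
  B3 = {u1, v1}
  B4 = {u5, v2, v5}
  B5 = {u2, v3}
  B6 = {v0}
u0 ∈ B0, v0 ∈ B6 → different blocks

P ≁ Q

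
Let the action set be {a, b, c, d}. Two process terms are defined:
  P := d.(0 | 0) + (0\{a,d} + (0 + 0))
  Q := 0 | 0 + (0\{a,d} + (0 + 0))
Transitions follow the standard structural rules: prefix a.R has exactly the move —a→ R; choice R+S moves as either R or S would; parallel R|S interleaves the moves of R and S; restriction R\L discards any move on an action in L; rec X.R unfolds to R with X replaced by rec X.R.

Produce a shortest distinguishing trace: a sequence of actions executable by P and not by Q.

P's transition system — 2 states:
  p0 = d.(0 | 0) + (0\{a,d} + (0 + 0)) → —d→ p1
  p1 = 0 | 0 → deadlocked
Q's transition system — 1 states:
  q0 = 0 | 0 + (0\{a,d} + (0 + 0)) → deadlocked
Run σ = ⟨d⟩ on P: start {p0}
  step 1 (d): {p1}
  ✓ P
Run σ = ⟨d⟩ on Q: start {q0}
  step 1 (d): no successor for Q

d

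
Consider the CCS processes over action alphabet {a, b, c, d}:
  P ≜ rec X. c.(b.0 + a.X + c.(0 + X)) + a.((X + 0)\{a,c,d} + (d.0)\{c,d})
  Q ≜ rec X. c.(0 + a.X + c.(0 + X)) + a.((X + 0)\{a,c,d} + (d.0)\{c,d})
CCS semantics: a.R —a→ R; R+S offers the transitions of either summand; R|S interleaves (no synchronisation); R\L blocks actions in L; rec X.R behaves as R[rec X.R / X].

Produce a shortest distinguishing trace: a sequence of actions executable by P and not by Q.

cb

P's transition system — 5 states:
  s0 = rec X. c.(b.0 + a.X + c.(0 + X)) + a.((X + 0)\{a,c,d} + (d.0)\{c,d}) has moves -a-> s1, -c-> s2
  s1 = ((rec X. c.(b.0 + a.X + c.(0 + X)) + a.((X + 0)\{a,c,d} + (d.0)\{c,d})) + 0)\{a,c,d} + (d.0)\{c,d} has moves stopped
  s2 = b.0 + a.(rec X. c.(b.0 + a.X + c.(0 + X)) + a.((X + 0)\{a,c,d} + (d.0)\{c,d})) + c.(0 + (rec X. c.(b.0 + a.X + c.(0 + X)) + a.((X + 0)\{a,c,d} + (d.0)\{c,d}))) has moves -a-> s0, -b-> s3, -c-> s4
  s3 = 0 has moves stopped
  s4 = 0 + (rec X. c.(b.0 + a.X + c.(0 + X)) + a.((X + 0)\{a,c,d} + (d.0)\{c,d})) has moves -a-> s1, -c-> s2
Q's transition system — 4 states:
  t0 = rec X. c.(0 + a.X + c.(0 + X)) + a.((X + 0)\{a,c,d} + (d.0)\{c,d}) has moves -a-> t1, -c-> t2
  t1 = ((rec X. c.(0 + a.X + c.(0 + X)) + a.((X + 0)\{a,c,d} + (d.0)\{c,d})) + 0)\{a,c,d} + (d.0)\{c,d} has moves stopped
  t2 = 0 + a.(rec X. c.(0 + a.X + c.(0 + X)) + a.((X + 0)\{a,c,d} + (d.0)\{c,d})) + c.(0 + (rec X. c.(0 + a.X + c.(0 + X)) + a.((X + 0)\{a,c,d} + (d.0)\{c,d}))) has moves -a-> t0, -c-> t3
  t3 = 0 + (rec X. c.(0 + a.X + c.(0 + X)) + a.((X + 0)\{a,c,d} + (d.0)\{c,d})) has moves -a-> t1, -c-> t2
Run σ = ⟨cb⟩ on P: start {s0}
  step 1 (c): {s2}
  step 2 (b): {s3}
  ✓ P
Run σ = ⟨cb⟩ on Q: start {t0}
  step 1 (c): {t2}
  step 2 (b): ∅  — Q cannot continue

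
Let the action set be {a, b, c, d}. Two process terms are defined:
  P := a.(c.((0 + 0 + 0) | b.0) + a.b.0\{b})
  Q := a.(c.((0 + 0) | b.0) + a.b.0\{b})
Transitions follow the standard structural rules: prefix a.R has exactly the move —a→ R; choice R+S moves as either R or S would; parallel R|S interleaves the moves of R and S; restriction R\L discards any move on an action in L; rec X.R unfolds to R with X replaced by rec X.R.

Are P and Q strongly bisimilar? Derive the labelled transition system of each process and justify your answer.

LTS(P): 6 reachable states
  s0 = a.(c.((0 + 0 + 0) | b.0) + a.b.0\{b}) ⊢ —a→ s1
  s1 = c.((0 + 0 + 0) | b.0) + a.b.0\{b} ⊢ —a→ s2, —c→ s3
  s2 = b.0\{b} ⊢ —b→ s4
  s3 = (0 + 0 + 0) | b.0 ⊢ —b→ s5
  s4 = 0\{b} ⊢ (no moves)
  s5 = (0 + 0 + 0) | 0 ⊢ (no moves)
LTS(Q): 6 reachable states
  t0 = a.(c.((0 + 0) | b.0) + a.b.0\{b}) ⊢ —a→ t1
  t1 = c.((0 + 0) | b.0) + a.b.0\{b} ⊢ —a→ t2, —c→ t3
  t2 = b.0\{b} ⊢ —b→ t4
  t3 = (0 + 0) | b.0 ⊢ —b→ t5
  t4 = 0\{b} ⊢ (no moves)
  t5 = (0 + 0) | 0 ⊢ (no moves)
Bisimilarity quotient blocks:
  B0 = {s0, t0}
  B1 = {s1, t1}
  B2 = {s2, s3, t2, t3}
  B3 = {s4, s5, t4, t5}
s0 ∈ B0, t0 ∈ B0 → same block

P ~ Q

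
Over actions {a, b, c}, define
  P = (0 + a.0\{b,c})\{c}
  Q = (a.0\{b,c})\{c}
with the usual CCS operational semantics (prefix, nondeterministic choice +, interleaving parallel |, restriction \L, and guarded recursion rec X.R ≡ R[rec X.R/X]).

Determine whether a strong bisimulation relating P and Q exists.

P ~ Q

Reachable graph of P (2 states):
  u0 = (0 + a.0\{b,c})\{c} → —a→ u1
  u1 = 0\{b,c}\{c} → (no moves)
Reachable graph of Q (2 states):
  v0 = (a.0\{b,c})\{c} → —a→ v1
  v1 = 0\{b,c}\{c} → (no moves)
Coarsest stable partition (strong bisimilarity classes):
  B0 = {u0, v0}
  B1 = {u1, v1}
u0 ∈ B0, v0 ∈ B0 → same block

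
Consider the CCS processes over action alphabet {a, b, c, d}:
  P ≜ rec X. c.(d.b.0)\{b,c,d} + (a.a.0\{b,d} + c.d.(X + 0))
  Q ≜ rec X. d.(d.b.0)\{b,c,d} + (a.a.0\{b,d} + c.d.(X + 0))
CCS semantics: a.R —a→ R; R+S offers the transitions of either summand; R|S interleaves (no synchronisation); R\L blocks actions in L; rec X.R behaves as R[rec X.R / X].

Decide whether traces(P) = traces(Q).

LTS(P): 6 reachable states
  u0 = rec X. c.(d.b.0)\{b,c,d} + (a.a.0\{b,d} + c.d.(X + 0)) ⊢ -a-> u1, -c-> u2, -c-> u3
  u1 = a.0\{b,d} ⊢ -a-> u4
  u2 = (d.b.0)\{b,c,d} ⊢ ·
  u3 = d.((rec X. c.(d.b.0)\{b,c,d} + (a.a.0\{b,d} + c.d.(X + 0))) + 0) ⊢ -d-> u5
  u4 = 0\{b,d} ⊢ ·
  u5 = (rec X. c.(d.b.0)\{b,c,d} + (a.a.0\{b,d} + c.d.(X + 0))) + 0 ⊢ -a-> u1, -c-> u2, -c-> u3
LTS(Q): 6 reachable states
  v0 = rec X. d.(d.b.0)\{b,c,d} + (a.a.0\{b,d} + c.d.(X + 0)) ⊢ -a-> v1, -c-> v2, -d-> v3
  v1 = a.0\{b,d} ⊢ -a-> v4
  v2 = d.((rec X. d.(d.b.0)\{b,c,d} + (a.a.0\{b,d} + c.d.(X + 0))) + 0) ⊢ -d-> v5
  v3 = (d.b.0)\{b,c,d} ⊢ ·
  v4 = 0\{b,d} ⊢ ·
  v5 = (rec X. d.(d.b.0)\{b,c,d} + (a.a.0\{b,d} + c.d.(X + 0))) + 0 ⊢ -a-> v1, -c-> v2, -d-> v3
Trace ⟨d⟩ through Q, begin at {v0}:
  step 1 (d): {v3}
  — Q admits the full trace.
Trace ⟨d⟩ through P, begin at {u0}:
  step 1 (d): ∅  — P cannot continue

NO — witness ⟨d⟩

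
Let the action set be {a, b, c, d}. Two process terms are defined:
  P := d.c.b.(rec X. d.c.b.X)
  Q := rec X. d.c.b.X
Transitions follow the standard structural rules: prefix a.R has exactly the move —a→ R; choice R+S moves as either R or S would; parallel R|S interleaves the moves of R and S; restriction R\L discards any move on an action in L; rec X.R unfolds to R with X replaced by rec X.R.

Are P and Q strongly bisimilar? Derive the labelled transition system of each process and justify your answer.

Reachable graph of P (4 states):
  u0 = d.c.b.(rec X. d.c.b.X) → ··d··> u1
  u1 = c.b.(rec X. d.c.b.X) → ··c··> u2
  u2 = b.(rec X. d.c.b.X) → ··b··> u3
  u3 = rec X. d.c.b.X → ··d··> u1
Reachable graph of Q (3 states):
  v0 = rec X. d.c.b.X → ··d··> v1
  v1 = c.b.(rec X. d.c.b.X) → ··c··> v2
  v2 = b.(rec X. d.c.b.X) → ··b··> v0
Coarsest stable partition (strong bisimilarity classes):
  B0 = {u0, u3, v0}
  B1 = {u1, v1}
  B2 = {u2, v2}
u0 ∈ B0, v0 ∈ B0 → same block

YES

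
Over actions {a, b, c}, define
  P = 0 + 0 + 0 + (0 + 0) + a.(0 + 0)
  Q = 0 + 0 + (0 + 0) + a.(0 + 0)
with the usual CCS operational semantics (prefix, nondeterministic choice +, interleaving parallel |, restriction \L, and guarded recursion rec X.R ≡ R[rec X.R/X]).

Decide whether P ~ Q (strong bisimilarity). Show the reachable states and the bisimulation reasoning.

P's transition system — 2 states:
  m0 = 0 + 0 + 0 + (0 + 0) + a.(0 + 0) | ··a··> m1
  m1 = 0 + 0 | deadlocked
Q's transition system — 2 states:
  n0 = 0 + 0 + (0 + 0) + a.(0 + 0) | ··a··> n1
  n1 = 0 + 0 | deadlocked
Partition-refinement fixed point:
  B0 = {m0, n0}
  B1 = {m1, n1}
m0 ∈ B0, n0 ∈ B0 → same block

bisimilar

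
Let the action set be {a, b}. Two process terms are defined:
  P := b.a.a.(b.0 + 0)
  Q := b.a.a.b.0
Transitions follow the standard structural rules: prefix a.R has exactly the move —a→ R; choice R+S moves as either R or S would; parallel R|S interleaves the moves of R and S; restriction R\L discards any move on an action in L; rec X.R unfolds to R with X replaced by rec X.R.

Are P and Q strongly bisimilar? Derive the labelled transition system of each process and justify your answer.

P's transition system — 5 states:
  m0 = b.a.a.(b.0 + 0) | ··b··> m1
  m1 = a.a.(b.0 + 0) | ··a··> m2
  m2 = a.(b.0 + 0) | ··a··> m3
  m3 = b.0 + 0 | ··b··> m4
  m4 = 0 | ∅
Q's transition system — 5 states:
  n0 = b.a.a.b.0 | ··b··> n1
  n1 = a.a.b.0 | ··a··> n2
  n2 = a.b.0 | ··a··> n3
  n3 = b.0 | ··b··> n4
  n4 = 0 | ∅
Bisimilarity quotient blocks:
  B0 = {m0, n0}
  B1 = {m1, n1}
  B2 = {m2, n2}
  B3 = {m3, n3}
  B4 = {m4, n4}
m0 ∈ B0, n0 ∈ B0 → same block

YES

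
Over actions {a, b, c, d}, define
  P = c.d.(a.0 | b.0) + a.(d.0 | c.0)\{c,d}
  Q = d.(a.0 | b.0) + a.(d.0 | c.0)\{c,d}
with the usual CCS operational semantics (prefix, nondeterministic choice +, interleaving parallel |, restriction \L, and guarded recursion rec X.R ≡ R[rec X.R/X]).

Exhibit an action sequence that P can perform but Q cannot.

c

P's transition system — 7 states:
  s0 = c.d.(a.0 | b.0) + a.(d.0 | c.0)\{c,d} | -a-> s1, -c-> s2
  s1 = (d.0 | c.0)\{c,d} | (no moves)
  s2 = d.(a.0 | b.0) | -d-> s3
  s3 = a.0 | b.0 | -a-> s4, -b-> s5
  s4 = 0 | b.0 | -b-> s6
  s5 = a.0 | 0 | -a-> s6
  s6 = 0 | 0 | (no moves)
Q's transition system — 6 states:
  t0 = d.(a.0 | b.0) + a.(d.0 | c.0)\{c,d} | -a-> t1, -d-> t2
  t1 = (d.0 | c.0)\{c,d} | (no moves)
  t2 = a.0 | b.0 | -a-> t3, -b-> t4
  t3 = 0 | b.0 | -b-> t5
  t4 = a.0 | 0 | -a-> t5
  t5 = 0 | 0 | (no moves)
Trace ⟨c⟩ through P, begin at {s0}:
  after c @ step 1: {s2}
  P completes σ.
Trace ⟨c⟩ through Q, begin at {t0}:
  after c @ step 1: ∅ (Q stuck)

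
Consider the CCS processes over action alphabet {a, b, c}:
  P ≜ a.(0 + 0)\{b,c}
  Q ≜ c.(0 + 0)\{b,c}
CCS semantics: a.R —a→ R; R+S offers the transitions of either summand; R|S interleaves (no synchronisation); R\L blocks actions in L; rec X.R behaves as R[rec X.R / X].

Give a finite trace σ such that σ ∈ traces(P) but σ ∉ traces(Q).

P's transition system — 2 states:
  m0 = a.(0 + 0)\{b,c} ⊢ -a-> m1
  m1 = (0 + 0)\{b,c} ⊢ (no moves)
Q's transition system — 2 states:
  n0 = c.(0 + 0)\{b,c} ⊢ -c-> n1
  n1 = (0 + 0)\{b,c} ⊢ (no moves)
Executing a from P (initial set {m0}):
  step 1 (a): {m1}
  P completes σ.
Executing a from Q (initial set {n0}):
  step 1 (a): ∅  — Q cannot continue

a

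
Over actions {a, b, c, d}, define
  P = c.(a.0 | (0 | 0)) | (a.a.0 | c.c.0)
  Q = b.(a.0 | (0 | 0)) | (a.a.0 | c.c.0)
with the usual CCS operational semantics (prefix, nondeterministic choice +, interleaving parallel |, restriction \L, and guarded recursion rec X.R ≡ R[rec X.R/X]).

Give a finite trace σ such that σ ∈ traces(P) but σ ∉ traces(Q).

LTS(P): 27 reachable states
  u0 = c.(a.0 | (0 | 0)) | (a.a.0 | c.c.0) | ··a··> u1, ··c··> u2, ··c··> u3
  u1 = c.(a.0 | (0 | 0)) | (a.0 | c.c.0) | ··a··> u4, ··c··> u5, ··c··> u6
  u2 = a.0 | (0 | 0) | (a.a.0 | c.c.0) | ··a··> u5, ··a··> u7, ··c··> u8
  u3 = c.(a.0 | (0 | 0)) | (a.a.0 | c.0) | ··a··> u6, ··c··> u8, ··c··> u9
  u4 = c.(a.0 | (0 | 0)) | (0 | c.c.0) | ··c··> u10, ··c··> u11
  u5 = a.0 | (0 | 0) | (a.0 | c.c.0) | ··a··> u10, ··a··> u12, ··c··> u13
  u6 = c.(a.0 | (0 | 0)) | (a.0 | c.0) | ··a··> u11, ··c··> u13, ··c··> u14
  u7 = 0 | (0 | 0) | (a.a.0 | c.c.0) | ··a··> u12, ··c··> u15
  u8 = a.0 | (0 | 0) | (a.a.0 | c.0) | ··a··> u13, ··a··> u15, ··c··> u16
  u9 = c.(a.0 | (0 | 0)) | (a.a.0 | 0) | ··a··> u14, ··c··> u16
  u10 = a.0 | (0 | 0) | (0 | c.c.0) | ··a··> u17, ··c··> u18
  u11 = c.(a.0 | (0 | 0)) | (0 | c.0) | ··c··> u18, ··c··> u19
  u12 = 0 | (0 | 0) | (a.0 | c.c.0) | ··a··> u17, ··c··> u20
  u13 = a.0 | (0 | 0) | (a.0 | c.0) | ··a··> u18, ··a··> u20, ··c··> u21
  u14 = c.(a.0 | (0 | 0)) | (a.0 | 0) | ··a··> u19, ··c··> u21
  u15 = 0 | (0 | 0) | (a.a.0 | c.0) | ··a··> u20, ··c··> u22
  u16 = a.0 | (0 | 0) | (a.a.0 | 0) | ··a··> u21, ··a··> u22
  u17 = 0 | (0 | 0) | (0 | c.c.0) | ··c··> u23
  u18 = a.0 | (0 | 0) | (0 | c.0) | ··a··> u23, ··c··> u24
  u19 = c.(a.0 | (0 | 0)) | (0 | 0) | ··c··> u24
  u20 = 0 | (0 | 0) | (a.0 | c.0) | ··a··> u23, ··c··> u25
  u21 = a.0 | (0 | 0) | (a.0 | 0) | ··a··> u24, ··a··> u25
  u22 = 0 | (0 | 0) | (a.a.0 | 0) | ··a··> u25
  u23 = 0 | (0 | 0) | (0 | c.0) | ··c··> u26
  u24 = a.0 | (0 | 0) | (0 | 0) | ··a··> u26
  u25 = 0 | (0 | 0) | (a.0 | 0) | ··a··> u26
  u26 = 0 | (0 | 0) | (0 | 0) | ∅
LTS(Q): 27 reachable states
  v0 = b.(a.0 | (0 | 0)) | (a.a.0 | c.c.0) | ··a··> v1, ··b··> v2, ··c··> v3
  v1 = b.(a.0 | (0 | 0)) | (a.0 | c.c.0) | ··a··> v4, ··b··> v5, ··c··> v6
  v2 = a.0 | (0 | 0) | (a.a.0 | c.c.0) | ··a··> v5, ··a··> v7, ··c··> v8
  v3 = b.(a.0 | (0 | 0)) | (a.a.0 | c.0) | ··a··> v6, ··b··> v8, ··c··> v9
  v4 = b.(a.0 | (0 | 0)) | (0 | c.c.0) | ··b··> v10, ··c··> v11
  v5 = a.0 | (0 | 0) | (a.0 | c.c.0) | ··a··> v10, ··a··> v12, ··c··> v13
  v6 = b.(a.0 | (0 | 0)) | (a.0 | c.0) | ··a··> v11, ··b··> v13, ··c··> v14
  v7 = 0 | (0 | 0) | (a.a.0 | c.c.0) | ··a··> v12, ··c··> v15
  v8 = a.0 | (0 | 0) | (a.a.0 | c.0) | ··a··> v13, ··a··> v15, ··c··> v16
  v9 = b.(a.0 | (0 | 0)) | (a.a.0 | 0) | ··a··> v14, ··b··> v16
  v10 = a.0 | (0 | 0) | (0 | c.c.0) | ··a··> v17, ··c··> v18
  v11 = b.(a.0 | (0 | 0)) | (0 | c.0) | ··b··> v18, ··c··> v19
  v12 = 0 | (0 | 0) | (a.0 | c.c.0) | ··a··> v17, ··c··> v20
  v13 = a.0 | (0 | 0) | (a.0 | c.0) | ··a··> v18, ··a··> v20, ··c··> v21
  v14 = b.(a.0 | (0 | 0)) | (a.0 | 0) | ··a··> v19, ··b··> v21
  v15 = 0 | (0 | 0) | (a.a.0 | c.0) | ··a··> v20, ··c··> v22
  v16 = a.0 | (0 | 0) | (a.a.0 | 0) | ··a··> v21, ··a··> v22
  v17 = 0 | (0 | 0) | (0 | c.c.0) | ··c··> v23
  v18 = a.0 | (0 | 0) | (0 | c.0) | ··a··> v23, ··c··> v24
  v19 = b.(a.0 | (0 | 0)) | (0 | 0) | ··b··> v24
  v20 = 0 | (0 | 0) | (a.0 | c.0) | ··a··> v23, ··c··> v25
  v21 = a.0 | (0 | 0) | (a.0 | 0) | ··a··> v24, ··a··> v25
  v22 = 0 | (0 | 0) | (a.a.0 | 0) | ··a··> v25
  v23 = 0 | (0 | 0) | (0 | c.0) | ··c··> v26
  v24 = a.0 | (0 | 0) | (0 | 0) | ··a··> v26
  v25 = 0 | (0 | 0) | (a.0 | 0) | ··a··> v26
  v26 = 0 | (0 | 0) | (0 | 0) | ∅
Executing ccc from P (initial set {u0}):
  [1] c ⇒ {u2, u3}
  [2] c ⇒ {u8, u9}
  [3] c ⇒ {u16}
  ✓ P
Executing ccc from Q (initial set {v0}):
  [1] c ⇒ {v3}
  [2] c ⇒ {v9}
  [3] c ⇒ ∅  — Q cannot continue

ccc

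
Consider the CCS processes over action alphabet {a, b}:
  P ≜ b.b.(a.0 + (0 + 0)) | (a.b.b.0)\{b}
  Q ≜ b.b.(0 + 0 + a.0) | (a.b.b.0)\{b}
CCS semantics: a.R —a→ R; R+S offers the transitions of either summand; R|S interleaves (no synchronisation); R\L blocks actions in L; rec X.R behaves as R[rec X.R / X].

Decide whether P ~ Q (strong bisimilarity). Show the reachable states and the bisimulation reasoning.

P's transition system — 8 states:
  p0 = b.b.(a.0 + (0 + 0)) | (a.b.b.0)\{b} | -a-> p1, -b-> p2
  p1 = b.b.(a.0 + (0 + 0)) | (b.b.0)\{b} | -b-> p3
  p2 = b.(a.0 + (0 + 0)) | (a.b.b.0)\{b} | -a-> p3, -b-> p4
  p3 = b.(a.0 + (0 + 0)) | (b.b.0)\{b} | -b-> p5
  p4 = (a.0 + (0 + 0)) | (a.b.b.0)\{b} | -a-> p5, -a-> p6
  p5 = (a.0 + (0 + 0)) | (b.b.0)\{b} | -a-> p7
  p6 = 0 | (a.b.b.0)\{b} | -a-> p7
  p7 = 0 | (b.b.0)\{b} | deadlocked
Q's transition system — 8 states:
  q0 = b.b.(0 + 0 + a.0) | (a.b.b.0)\{b} | -a-> q1, -b-> q2
  q1 = b.b.(0 + 0 + a.0) | (b.b.0)\{b} | -b-> q3
  q2 = b.(0 + 0 + a.0) | (a.b.b.0)\{b} | -a-> q3, -b-> q4
  q3 = b.(0 + 0 + a.0) | (b.b.0)\{b} | -b-> q5
  q4 = (0 + 0 + a.0) | (a.b.b.0)\{b} | -a-> q5, -a-> q6
  q5 = (0 + 0 + a.0) | (b.b.0)\{b} | -a-> q7
  q6 = 0 | (a.b.b.0)\{b} | -a-> q7
  q7 = 0 | (b.b.0)\{b} | deadlocked
Bisimilarity quotient blocks:
  B0 = {p0, q0}
  B1 = {p1, q1}
  B2 = {p3, q3}
  B3 = {p5, p6, q5, q6}
  B4 = {p7, q7}
  B5 = {p2, q2}
  B6 = {p4, q4}
p0 ∈ B0, q0 ∈ B0 → same block

bisimilar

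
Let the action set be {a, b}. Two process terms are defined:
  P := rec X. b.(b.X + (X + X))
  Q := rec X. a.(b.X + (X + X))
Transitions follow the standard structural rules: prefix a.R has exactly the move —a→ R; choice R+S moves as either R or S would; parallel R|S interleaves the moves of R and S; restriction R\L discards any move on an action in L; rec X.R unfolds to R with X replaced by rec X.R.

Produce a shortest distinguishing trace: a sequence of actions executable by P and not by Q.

LTS(P): 2 reachable states
  s0 = rec X. b.(b.X + (X + X)) | =b=> s1
  s1 = b.(rec X. b.(b.X + (X + X))) + ((rec X. b.(b.X + (X + X))) + (rec X. b.(b.X + (X + X)))) | =b=> s0, =b=> s1
LTS(Q): 2 reachable states
  t0 = rec X. a.(b.X + (X + X)) | =a=> t1
  t1 = b.(rec X. a.(b.X + (X + X))) + ((rec X. a.(b.X + (X + X))) + (rec X. a.(b.X + (X + X)))) | =a=> t1, =b=> t0
Run σ = ⟨b⟩ on P: start {s0}
  after b @ step 1: {s1}
  ✓ P
Run σ = ⟨b⟩ on Q: start {t0}
  after b @ step 1: ∅  — Q cannot continue

b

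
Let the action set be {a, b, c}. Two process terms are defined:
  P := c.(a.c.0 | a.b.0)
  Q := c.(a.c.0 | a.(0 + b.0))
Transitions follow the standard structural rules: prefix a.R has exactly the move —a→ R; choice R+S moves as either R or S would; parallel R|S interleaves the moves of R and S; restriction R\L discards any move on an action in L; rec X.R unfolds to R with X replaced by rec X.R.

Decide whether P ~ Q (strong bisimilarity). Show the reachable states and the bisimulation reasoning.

Reachable graph of P (10 states):
  p0 = c.(a.c.0 | a.b.0) ⊢ —c→ p1
  p1 = a.c.0 | a.b.0 ⊢ —a→ p2, —a→ p3
  p2 = a.c.0 | b.0 ⊢ —a→ p4, —b→ p5
  p3 = c.0 | a.b.0 ⊢ —a→ p4, —c→ p6
  p4 = c.0 | b.0 ⊢ —b→ p7, —c→ p8
  p5 = a.c.0 | 0 ⊢ —a→ p7
  p6 = 0 | a.b.0 ⊢ —a→ p8
  p7 = c.0 | 0 ⊢ —c→ p9
  p8 = 0 | b.0 ⊢ —b→ p9
  p9 = 0 | 0 ⊢ deadlocked
Reachable graph of Q (10 states):
  q0 = c.(a.c.0 | a.(0 + b.0)) ⊢ —c→ q1
  q1 = a.c.0 | a.(0 + b.0) ⊢ —a→ q2, —a→ q3
  q2 = a.c.0 | (0 + b.0) ⊢ —a→ q4, —b→ q5
  q3 = c.0 | a.(0 + b.0) ⊢ —a→ q4, —c→ q6
  q4 = c.0 | (0 + b.0) ⊢ —b→ q7, —c→ q8
  q5 = a.c.0 | 0 ⊢ —a→ q7
  q6 = 0 | a.(0 + b.0) ⊢ —a→ q8
  q7 = c.0 | 0 ⊢ —c→ q9
  q8 = 0 | (0 + b.0) ⊢ —b→ q9
  q9 = 0 | 0 ⊢ deadlocked
Partition-refinement fixed point:
  B0 = {p0, q0}
  B1 = {p1, q1}
  B2 = {p2, q2}
  B3 = {p4, q4}
  B4 = {p8, q8}
  B5 = {p9, q9}
  B6 = {p7, q7}
  B7 = {p5, q5}
  B8 = {p3, q3}
  B9 = {p6, q6}
p0 ∈ B0, q0 ∈ B0 → same block

YES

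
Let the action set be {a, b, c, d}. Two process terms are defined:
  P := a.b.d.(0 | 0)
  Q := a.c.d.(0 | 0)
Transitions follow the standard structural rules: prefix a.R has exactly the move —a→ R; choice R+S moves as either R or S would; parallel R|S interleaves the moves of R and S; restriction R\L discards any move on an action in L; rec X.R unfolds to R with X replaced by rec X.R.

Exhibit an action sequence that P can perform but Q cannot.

LTS(P): 4 reachable states
  u0 = a.b.d.(0 | 0) ⊢ -a-> u1
  u1 = b.d.(0 | 0) ⊢ -b-> u2
  u2 = d.(0 | 0) ⊢ -d-> u3
  u3 = 0 | 0 ⊢ ∅
LTS(Q): 4 reachable states
  v0 = a.c.d.(0 | 0) ⊢ -a-> v1
  v1 = c.d.(0 | 0) ⊢ -c-> v2
  v2 = d.(0 | 0) ⊢ -d-> v3
  v3 = 0 | 0 ⊢ ∅
Trace ⟨ab⟩ through P, begin at {u0}:
  [1] a ⇒ {u1}
  [2] b ⇒ {u2}
  ✓ P
Trace ⟨ab⟩ through Q, begin at {v0}:
  [1] a ⇒ {v1}
  [2] b ⇒ ∅  — Q cannot continue

ab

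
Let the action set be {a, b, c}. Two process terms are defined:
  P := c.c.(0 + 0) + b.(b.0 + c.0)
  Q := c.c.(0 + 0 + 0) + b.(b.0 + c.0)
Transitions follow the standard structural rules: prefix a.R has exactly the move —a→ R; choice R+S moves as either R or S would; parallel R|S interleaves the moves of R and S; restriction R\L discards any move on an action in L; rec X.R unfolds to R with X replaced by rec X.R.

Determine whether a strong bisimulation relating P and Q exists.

Reachable graph of P (5 states):
  m0 = c.c.(0 + 0) + b.(b.0 + c.0) | —b→ m1, —c→ m2
  m1 = b.0 + c.0 | —b→ m3, —c→ m3
  m2 = c.(0 + 0) | —c→ m4
  m3 = 0 | (no moves)
  m4 = 0 + 0 | (no moves)
Reachable graph of Q (5 states):
  n0 = c.c.(0 + 0 + 0) + b.(b.0 + c.0) | —b→ n1, —c→ n2
  n1 = b.0 + c.0 | —b→ n3, —c→ n3
  n2 = c.(0 + 0 + 0) | —c→ n4
  n3 = 0 | (no moves)
  n4 = 0 + 0 + 0 | (no moves)
Partition-refinement fixed point:
  B0 = {m0, n0}
  B1 = {m1, n1}
  B2 = {m3, m4, n3, n4}
  B3 = {m2, n2}
m0 ∈ B0, n0 ∈ B0 → same block

YES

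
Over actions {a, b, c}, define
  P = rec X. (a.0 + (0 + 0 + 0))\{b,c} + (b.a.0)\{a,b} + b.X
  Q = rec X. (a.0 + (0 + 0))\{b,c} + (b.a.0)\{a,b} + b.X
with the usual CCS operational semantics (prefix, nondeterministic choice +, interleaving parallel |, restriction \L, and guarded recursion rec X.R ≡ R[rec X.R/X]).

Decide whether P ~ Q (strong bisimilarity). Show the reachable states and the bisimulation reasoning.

bisimilar

P's transition system — 2 states:
  m0 = rec X. (a.0 + (0 + 0 + 0))\{b,c} + (b.a.0)\{a,b} + b.X :: -a-> m1, -b-> m0
  m1 = 0\{b,c} :: (no moves)
Q's transition system — 2 states:
  n0 = rec X. (a.0 + (0 + 0))\{b,c} + (b.a.0)\{a,b} + b.X :: -a-> n1, -b-> n0
  n1 = 0\{b,c} :: (no moves)
Partition-refinement fixed point:
  B0 = {m0, n0}
  B1 = {m1, n1}
m0 ∈ B0, n0 ∈ B0 → same block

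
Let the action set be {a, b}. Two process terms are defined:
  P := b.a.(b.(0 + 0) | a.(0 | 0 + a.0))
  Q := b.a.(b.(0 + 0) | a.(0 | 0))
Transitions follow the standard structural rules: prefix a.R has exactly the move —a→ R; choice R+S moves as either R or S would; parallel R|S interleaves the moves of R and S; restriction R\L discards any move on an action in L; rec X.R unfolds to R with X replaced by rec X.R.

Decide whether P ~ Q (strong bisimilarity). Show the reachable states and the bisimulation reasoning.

LTS(P): 8 reachable states
  u0 = b.a.(b.(0 + 0) | a.(0 | 0 + a.0)) :: --b--▸ u1
  u1 = a.(b.(0 + 0) | a.(0 | 0 + a.0)) :: --a--▸ u2
  u2 = b.(0 + 0) | a.(0 | 0 + a.0) :: --a--▸ u3, --b--▸ u4
  u3 = b.(0 + 0) | (0 | 0 + a.0) :: --a--▸ u5, --b--▸ u6
  u4 = (0 + 0) | a.(0 | 0 + a.0) :: --a--▸ u6
  u5 = b.(0 + 0) | 0 :: --b--▸ u7
  u6 = (0 + 0) | (0 | 0 + a.0) :: --a--▸ u7
  u7 = (0 + 0) | 0 :: stopped
LTS(Q): 6 reachable states
  v0 = b.a.(b.(0 + 0) | a.(0 | 0)) :: --b--▸ v1
  v1 = a.(b.(0 + 0) | a.(0 | 0)) :: --a--▸ v2
  v2 = b.(0 + 0) | a.(0 | 0) :: --a--▸ v3, --b--▸ v4
  v3 = b.(0 + 0) | (0 | 0) :: --b--▸ v5
  v4 = (0 + 0) | a.(0 | 0) :: --a--▸ v5
  v5 = (0 + 0) | (0 | 0) :: stopped
Bisimilarity quotient blocks:
  B0 = {u0}
  B1 = {u1}
  B2 = {u2}
  B3 = {u3, v2}
  B4 = {u6, v4}
  B5 = {u7, v5}
  B6 = {u5, v3}
  B7 = {u4}
  B8 = {v0}
  B9 = {v1}
u0 ∈ B0, v0 ∈ B8 → different blocks

not bisimilar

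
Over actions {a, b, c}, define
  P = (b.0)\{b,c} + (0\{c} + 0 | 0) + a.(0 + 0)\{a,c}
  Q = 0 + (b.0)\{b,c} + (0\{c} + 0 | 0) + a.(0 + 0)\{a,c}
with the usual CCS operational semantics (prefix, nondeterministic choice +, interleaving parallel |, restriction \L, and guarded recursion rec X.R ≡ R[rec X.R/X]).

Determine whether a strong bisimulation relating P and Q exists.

LTS(P): 2 reachable states
  s0 = (b.0)\{b,c} + (0\{c} + 0 | 0) + a.(0 + 0)\{a,c} → ··a··> s1
  s1 = (0 + 0)\{a,c} → ∅
LTS(Q): 2 reachable states
  t0 = 0 + (b.0)\{b,c} + (0\{c} + 0 | 0) + a.(0 + 0)\{a,c} → ··a··> t1
  t1 = (0 + 0)\{a,c} → ∅
Coarsest stable partition (strong bisimilarity classes):
  B0 = {s0, t0}
  B1 = {s1, t1}
s0 ∈ B0, t0 ∈ B0 → same block

P ~ Q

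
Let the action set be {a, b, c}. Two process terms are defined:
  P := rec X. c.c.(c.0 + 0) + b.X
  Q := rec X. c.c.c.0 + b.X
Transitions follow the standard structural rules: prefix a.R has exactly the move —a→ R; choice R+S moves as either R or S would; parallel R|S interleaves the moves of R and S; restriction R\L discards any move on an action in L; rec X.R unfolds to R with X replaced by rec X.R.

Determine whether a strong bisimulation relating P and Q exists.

P ~ Q

LTS(P): 4 reachable states
  s0 = rec X. c.c.(c.0 + 0) + b.X → —b→ s0, —c→ s1
  s1 = c.(c.0 + 0) → —c→ s2
  s2 = c.0 + 0 → —c→ s3
  s3 = 0 → ∅
LTS(Q): 4 reachable states
  t0 = rec X. c.c.c.0 + b.X → —b→ t0, —c→ t1
  t1 = c.c.0 → —c→ t2
  t2 = c.0 → —c→ t3
  t3 = 0 → ∅
Partition-refinement fixed point:
  B0 = {s0, t0}
  B1 = {s1, t1}
  B2 = {s2, t2}
  B3 = {s3, t3}
s0 ∈ B0, t0 ∈ B0 → same block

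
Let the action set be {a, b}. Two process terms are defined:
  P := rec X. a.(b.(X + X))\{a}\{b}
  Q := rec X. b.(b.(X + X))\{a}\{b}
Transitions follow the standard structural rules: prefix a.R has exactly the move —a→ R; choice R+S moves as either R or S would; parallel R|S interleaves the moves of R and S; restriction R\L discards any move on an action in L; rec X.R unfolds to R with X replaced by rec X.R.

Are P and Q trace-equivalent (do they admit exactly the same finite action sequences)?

P's transition system — 2 states:
  p0 = rec X. a.(b.(X + X))\{a}\{b} | =a=> p1
  p1 = (b.((rec X. a.(b.(X + X))\{a}\{b}) + (rec X. a.(b.(X + X))\{a}\{b})))\{a}\{b} | stopped
Q's transition system — 2 states:
  q0 = rec X. b.(b.(X + X))\{a}\{b} | =b=> q1
  q1 = (b.((rec X. b.(b.(X + X))\{a}\{b}) + (rec X. b.(b.(X + X))\{a}\{b})))\{a}\{b} | stopped
Trace ⟨a⟩ through P, begin at {p0}:
  [1] a ⇒ {p1}
  — P admits the full trace.
Trace ⟨a⟩ through Q, begin at {q0}:
  [1] a ⇒ ∅ (Q stuck)

traces(P) ≠ traces(Q) — witness ⟨a⟩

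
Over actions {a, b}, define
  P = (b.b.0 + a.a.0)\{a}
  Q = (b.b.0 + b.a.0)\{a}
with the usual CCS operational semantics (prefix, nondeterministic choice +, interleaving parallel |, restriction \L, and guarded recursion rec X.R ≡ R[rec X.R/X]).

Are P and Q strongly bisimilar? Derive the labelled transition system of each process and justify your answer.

P's transition system — 3 states:
  s0 = (b.b.0 + a.a.0)\{a} | -b-> s1
  s1 = (b.0)\{a} | -b-> s2
  s2 = 0\{a} | ∅
Q's transition system — 4 states:
  t0 = (b.b.0 + b.a.0)\{a} | -b-> t1, -b-> t2
  t1 = (a.0)\{a} | ∅
  t2 = (b.0)\{a} | -b-> t3
  t3 = 0\{a} | ∅
Bisimilarity quotient blocks:
  B0 = {s0}
  B1 = {s1, t2}
  B2 = {s2, t1, t3}
  B3 = {t0}
s0 ∈ B0, t0 ∈ B3 → different blocks

not bisimilar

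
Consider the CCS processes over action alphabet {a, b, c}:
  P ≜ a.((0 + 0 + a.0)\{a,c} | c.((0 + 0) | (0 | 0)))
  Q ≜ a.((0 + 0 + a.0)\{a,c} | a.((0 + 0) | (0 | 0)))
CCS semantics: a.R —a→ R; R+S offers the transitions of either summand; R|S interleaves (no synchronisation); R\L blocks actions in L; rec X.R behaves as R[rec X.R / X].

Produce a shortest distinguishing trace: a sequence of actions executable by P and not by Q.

ac

P's transition system — 3 states:
  s0 = a.((0 + 0 + a.0)\{a,c} | c.((0 + 0) | (0 | 0))) ⊢ ··a··> s1
  s1 = (0 + 0 + a.0)\{a,c} | c.((0 + 0) | (0 | 0)) ⊢ ··c··> s2
  s2 = (0 + 0 + a.0)\{a,c} | ((0 + 0) | (0 | 0)) ⊢ stopped
Q's transition system — 3 states:
  t0 = a.((0 + 0 + a.0)\{a,c} | a.((0 + 0) | (0 | 0))) ⊢ ··a··> t1
  t1 = (0 + 0 + a.0)\{a,c} | a.((0 + 0) | (0 | 0)) ⊢ ··a··> t2
  t2 = (0 + 0 + a.0)\{a,c} | ((0 + 0) | (0 | 0)) ⊢ stopped
Run σ = ⟨ac⟩ on P: start {s0}
  step 1 (a): {s1}
  step 2 (c): {s2}
  P completes σ.
Run σ = ⟨ac⟩ on Q: start {t0}
  step 1 (a): {t1}
  step 2 (c): no successor for Q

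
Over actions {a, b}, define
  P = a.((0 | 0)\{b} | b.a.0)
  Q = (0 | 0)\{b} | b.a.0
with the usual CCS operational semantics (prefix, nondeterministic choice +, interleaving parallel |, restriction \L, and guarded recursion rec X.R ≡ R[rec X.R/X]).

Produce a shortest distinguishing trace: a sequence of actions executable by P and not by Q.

LTS(P): 4 reachable states
  u0 = a.((0 | 0)\{b} | b.a.0) has moves --a--▸ u1
  u1 = (0 | 0)\{b} | b.a.0 has moves --b--▸ u2
  u2 = (0 | 0)\{b} | a.0 has moves --a--▸ u3
  u3 = (0 | 0)\{b} | 0 has moves ·
LTS(Q): 3 reachable states
  v0 = (0 | 0)\{b} | b.a.0 has moves --b--▸ v1
  v1 = (0 | 0)\{b} | a.0 has moves --a--▸ v2
  v2 = (0 | 0)\{b} | 0 has moves ·
Executing a from P (initial set {u0}):
  [1] a ⇒ {u1}
  P completes σ.
Executing a from Q (initial set {v0}):
  [1] a ⇒ ∅ (Q stuck)

a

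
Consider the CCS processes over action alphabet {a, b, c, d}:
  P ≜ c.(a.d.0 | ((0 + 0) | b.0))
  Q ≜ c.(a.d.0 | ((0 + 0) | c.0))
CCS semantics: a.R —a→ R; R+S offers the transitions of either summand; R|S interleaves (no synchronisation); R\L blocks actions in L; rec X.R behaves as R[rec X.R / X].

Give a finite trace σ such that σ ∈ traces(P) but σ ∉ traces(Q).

cb

P's transition system — 7 states:
  u0 = c.(a.d.0 | ((0 + 0) | b.0)) | ··c··> u1
  u1 = a.d.0 | ((0 + 0) | b.0) | ··a··> u2, ··b··> u3
  u2 = d.0 | ((0 + 0) | b.0) | ··b··> u4, ··d··> u5
  u3 = a.d.0 | ((0 + 0) | 0) | ··a··> u4
  u4 = d.0 | ((0 + 0) | 0) | ··d··> u6
  u5 = 0 | ((0 + 0) | b.0) | ··b··> u6
  u6 = 0 | ((0 + 0) | 0) | (no moves)
Q's transition system — 7 states:
  v0 = c.(a.d.0 | ((0 + 0) | c.0)) | ··c··> v1
  v1 = a.d.0 | ((0 + 0) | c.0) | ··a··> v2, ··c··> v3
  v2 = d.0 | ((0 + 0) | c.0) | ··c··> v4, ··d··> v5
  v3 = a.d.0 | ((0 + 0) | 0) | ··a··> v4
  v4 = d.0 | ((0 + 0) | 0) | ··d··> v6
  v5 = 0 | ((0 + 0) | c.0) | ··c··> v6
  v6 = 0 | ((0 + 0) | 0) | (no moves)
Run σ = ⟨cb⟩ on P: start {u0}
  [1] c ⇒ {u1}
  [2] b ⇒ {u3}
  ✓ P
Run σ = ⟨cb⟩ on Q: start {v0}
  [1] c ⇒ {v1}
  [2] b ⇒ ∅  — Q cannot continue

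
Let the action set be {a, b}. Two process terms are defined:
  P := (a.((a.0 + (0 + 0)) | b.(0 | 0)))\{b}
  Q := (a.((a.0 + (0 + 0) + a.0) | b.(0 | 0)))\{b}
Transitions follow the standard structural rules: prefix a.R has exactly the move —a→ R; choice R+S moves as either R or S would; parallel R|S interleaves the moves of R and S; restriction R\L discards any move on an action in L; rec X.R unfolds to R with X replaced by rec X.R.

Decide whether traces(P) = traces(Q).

traces(P) = traces(Q)

Reachable graph of P (3 states):
  u0 = (a.((a.0 + (0 + 0)) | b.(0 | 0)))\{b} :: -a-> u1
  u1 = ((a.0 + (0 + 0)) | b.(0 | 0))\{b} :: -a-> u2
  u2 = (0 | b.(0 | 0))\{b} :: stopped
Reachable graph of Q (3 states):
  v0 = (a.((a.0 + (0 + 0) + a.0) | b.(0 | 0)))\{b} :: -a-> v1
  v1 = ((a.0 + (0 + 0) + a.0) | b.(0 | 0))\{b} :: -a-> v2
  v2 = (0 | b.(0 | 0))\{b} :: stopped
Bisimilarity quotient blocks:
  B0 = {u0, v0}
  B1 = {u1, v1}
  B2 = {u2, v2}
u0 ∈ B0, v0 ∈ B0 → same block
Bisimilar ⇒ trace-equivalent.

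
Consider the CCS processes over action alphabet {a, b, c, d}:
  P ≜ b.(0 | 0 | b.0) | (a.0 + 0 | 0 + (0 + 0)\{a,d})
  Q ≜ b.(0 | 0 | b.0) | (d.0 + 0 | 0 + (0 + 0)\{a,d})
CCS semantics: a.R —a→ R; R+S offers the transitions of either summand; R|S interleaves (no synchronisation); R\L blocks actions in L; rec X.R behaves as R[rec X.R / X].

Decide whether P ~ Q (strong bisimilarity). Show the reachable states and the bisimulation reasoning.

LTS(P): 6 reachable states
  u0 = b.(0 | 0 | b.0) | (a.0 + 0 | 0 + (0 + 0)\{a,d}) :: --a--▸ u1, --b--▸ u2
  u1 = b.(0 | 0 | b.0) | 0 :: --b--▸ u3
  u2 = 0 | 0 | b.0 | (a.0 + 0 | 0 + (0 + 0)\{a,d}) :: --a--▸ u3, --b--▸ u4
  u3 = 0 | 0 | b.0 | 0 :: --b--▸ u5
  u4 = 0 | 0 | 0 | (a.0 + 0 | 0 + (0 + 0)\{a,d}) :: --a--▸ u5
  u5 = 0 | 0 | 0 | 0 :: ·
LTS(Q): 6 reachable states
  v0 = b.(0 | 0 | b.0) | (d.0 + 0 | 0 + (0 + 0)\{a,d}) :: --b--▸ v1, --d--▸ v2
  v1 = 0 | 0 | b.0 | (d.0 + 0 | 0 + (0 + 0)\{a,d}) :: --b--▸ v3, --d--▸ v4
  v2 = b.(0 | 0 | b.0) | 0 :: --b--▸ v4
  v3 = 0 | 0 | 0 | (d.0 + 0 | 0 + (0 + 0)\{a,d}) :: --d--▸ v5
  v4 = 0 | 0 | b.0 | 0 :: --b--▸ v5
  v5 = 0 | 0 | 0 | 0 :: ·
Partition-refinement fixed point:
  B0 = {u0}
  B1 = {u1, v2}
  B2 = {u3, v4}
  B3 = {u5, v5}
  B4 = {u2}
  B5 = {u4}
  B6 = {v0}
  B7 = {v1}
  B8 = {v3}
u0 ∈ B0, v0 ∈ B6 → different blocks

not bisimilar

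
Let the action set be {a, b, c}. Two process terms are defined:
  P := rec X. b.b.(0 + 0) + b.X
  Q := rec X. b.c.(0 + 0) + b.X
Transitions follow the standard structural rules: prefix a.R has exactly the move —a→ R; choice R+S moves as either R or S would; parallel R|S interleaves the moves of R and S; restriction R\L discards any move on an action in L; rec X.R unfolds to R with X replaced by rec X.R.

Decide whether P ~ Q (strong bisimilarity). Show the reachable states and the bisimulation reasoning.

P ≁ Q

P's transition system — 3 states:
  m0 = rec X. b.b.(0 + 0) + b.X | -b-> m0, -b-> m1
  m1 = b.(0 + 0) | -b-> m2
  m2 = 0 + 0 | stopped
Q's transition system — 3 states:
  n0 = rec X. b.c.(0 + 0) + b.X | -b-> n0, -b-> n1
  n1 = c.(0 + 0) | -c-> n2
  n2 = 0 + 0 | stopped
Bisimilarity quotient blocks:
  B0 = {m0}
  B1 = {m1}
  B2 = {m2, n2}
  B3 = {n0}
  B4 = {n1}
m0 ∈ B0, n0 ∈ B3 → different blocks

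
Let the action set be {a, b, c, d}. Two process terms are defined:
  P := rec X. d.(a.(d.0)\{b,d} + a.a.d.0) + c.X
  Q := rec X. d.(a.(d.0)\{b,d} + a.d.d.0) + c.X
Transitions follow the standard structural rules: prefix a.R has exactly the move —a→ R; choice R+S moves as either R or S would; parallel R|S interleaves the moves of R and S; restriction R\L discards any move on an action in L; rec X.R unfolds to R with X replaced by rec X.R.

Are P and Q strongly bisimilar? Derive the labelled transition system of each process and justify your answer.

NO

P's transition system — 6 states:
  s0 = rec X. d.(a.(d.0)\{b,d} + a.a.d.0) + c.X :: =c=> s0, =d=> s1
  s1 = a.(d.0)\{b,d} + a.a.d.0 :: =a=> s2, =a=> s3
  s2 = (d.0)\{b,d} :: ·
  s3 = a.d.0 :: =a=> s4
  s4 = d.0 :: =d=> s5
  s5 = 0 :: ·
Q's transition system — 6 states:
  t0 = rec X. d.(a.(d.0)\{b,d} + a.d.d.0) + c.X :: =c=> t0, =d=> t1
  t1 = a.(d.0)\{b,d} + a.d.d.0 :: =a=> t2, =a=> t3
  t2 = (d.0)\{b,d} :: ·
  t3 = d.d.0 :: =d=> t4
  t4 = d.0 :: =d=> t5
  t5 = 0 :: ·
Partition-refinement fixed point:
  B0 = {s0}
  B1 = {s1}
  B2 = {s2, s5, t2, t5}
  B3 = {s3}
  B4 = {s4, t4}
  B5 = {t0}
  B6 = {t1}
  B7 = {t3}
s0 ∈ B0, t0 ∈ B5 → different blocks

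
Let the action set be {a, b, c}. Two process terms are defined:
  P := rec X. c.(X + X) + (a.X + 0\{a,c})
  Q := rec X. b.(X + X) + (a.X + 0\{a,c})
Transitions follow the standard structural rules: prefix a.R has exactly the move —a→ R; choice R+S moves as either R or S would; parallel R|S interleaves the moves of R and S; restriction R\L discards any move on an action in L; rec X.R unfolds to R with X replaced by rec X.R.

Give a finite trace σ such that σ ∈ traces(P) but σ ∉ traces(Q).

Reachable graph of P (2 states):
  m0 = rec X. c.(X + X) + (a.X + 0\{a,c}) has moves -a-> m0, -c-> m1
  m1 = (rec X. c.(X + X) + (a.X + 0\{a,c})) + (rec X. c.(X + X) + (a.X + 0\{a,c})) has moves -a-> m0, -c-> m1
Reachable graph of Q (2 states):
  n0 = rec X. b.(X + X) + (a.X + 0\{a,c}) has moves -a-> n0, -b-> n1
  n1 = (rec X. b.(X + X) + (a.X + 0\{a,c})) + (rec X. b.(X + X) + (a.X + 0\{a,c})) has moves -a-> n0, -b-> n1
Run σ = ⟨c⟩ on P: start {m0}
  step 1 (c): {m1}
  — P admits the full trace.
Run σ = ⟨c⟩ on Q: start {n0}
  step 1 (c): ∅ (Q stuck)

c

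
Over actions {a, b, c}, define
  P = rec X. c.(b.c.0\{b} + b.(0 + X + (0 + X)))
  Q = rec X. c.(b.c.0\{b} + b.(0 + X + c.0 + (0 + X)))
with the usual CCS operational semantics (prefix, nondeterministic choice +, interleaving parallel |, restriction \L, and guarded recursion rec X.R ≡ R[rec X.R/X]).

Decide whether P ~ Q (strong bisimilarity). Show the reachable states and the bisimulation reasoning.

NO

LTS(P): 5 reachable states
  m0 = rec X. c.(b.c.0\{b} + b.(0 + X + (0 + X))) | --c--▸ m1
  m1 = b.c.0\{b} + b.(0 + (rec X. c.(b.c.0\{b} + b.(0 + X + (0 + X)))) + (0 + (rec X. c.(b.c.0\{b} + b.(0 + X + (0 + X)))))) | --b--▸ m2, --b--▸ m3
  m2 = 0 + (rec X. c.(b.c.0\{b} + b.(0 + X + (0 + X)))) + (0 + (rec X. c.(b.c.0\{b} + b.(0 + X + (0 + X))))) | --c--▸ m1
  m3 = c.0\{b} | --c--▸ m4
  m4 = 0\{b} | ·
LTS(Q): 6 reachable states
  n0 = rec X. c.(b.c.0\{b} + b.(0 + X + c.0 + (0 + X))) | --c--▸ n1
  n1 = b.c.0\{b} + b.(0 + (rec X. c.(b.c.0\{b} + b.(0 + X + c.0 + (0 + X)))) + c.0 + (0 + (rec X. c.(b.c.0\{b} + b.(0 + X + c.0 + (0 + X)))))) | --b--▸ n2, --b--▸ n3
  n2 = 0 + (rec X. c.(b.c.0\{b} + b.(0 + X + c.0 + (0 + X)))) + c.0 + (0 + (rec X. c.(b.c.0\{b} + b.(0 + X + c.0 + (0 + X))))) | --c--▸ n1, --c--▸ n4
  n3 = c.0\{b} | --c--▸ n5
  n4 = 0 | ·
  n5 = 0\{b} | ·
Bisimilarity quotient blocks:
  B0 = {m0, m2}
  B1 = {m1}
  B2 = {m3, n3}
  B3 = {m4, n4, n5}
  B4 = {n0}
  B5 = {n1}
  B6 = {n2}
m0 ∈ B0, n0 ∈ B4 → different blocks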